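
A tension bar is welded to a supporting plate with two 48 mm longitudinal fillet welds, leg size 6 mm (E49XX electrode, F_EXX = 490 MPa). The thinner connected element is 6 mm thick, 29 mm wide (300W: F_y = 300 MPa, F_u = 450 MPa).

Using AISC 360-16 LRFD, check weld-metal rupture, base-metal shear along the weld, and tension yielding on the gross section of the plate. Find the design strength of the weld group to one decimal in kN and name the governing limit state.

Weld metal: throat = 0.707×6 = 4.242 mm, L = 2×48 = 96 mm. φR_n = 0.75 × 0.6 × 490 × 4.242 × 96 = 89.8 kN.
Base metal shear (6 mm plate): yield φR_n = 1.0×0.6×300×6×96 = 103.7 kN; rupture φR_n = 0.75×0.6×450×6×96 = 116.6 kN; take 103.7 kN (yield).
Tension yield (gross): A_g = 29×6 = 174 mm². φR_n = 0.90 × 300 × 174 = 47.0 kN.
Governing: min(89.8, 103.7, 47.0) = 47.0 kN → gross-section yield.

47.0 kN (gross-section yield governs)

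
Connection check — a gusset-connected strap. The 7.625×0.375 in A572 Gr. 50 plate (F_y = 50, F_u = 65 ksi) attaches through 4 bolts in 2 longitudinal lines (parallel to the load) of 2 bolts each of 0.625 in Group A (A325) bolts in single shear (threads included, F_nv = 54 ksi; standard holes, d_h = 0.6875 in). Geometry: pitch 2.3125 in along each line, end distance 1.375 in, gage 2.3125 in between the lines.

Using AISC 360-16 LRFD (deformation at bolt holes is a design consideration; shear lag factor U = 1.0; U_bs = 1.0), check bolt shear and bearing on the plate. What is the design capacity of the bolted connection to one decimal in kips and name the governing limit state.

Bolt shear: A_b = π(0.625)²/4 = 0.3068 in². φR_n = 0.75 × 54 × 0.3068 × 4 × 1 = 49.7 kips.
Bearing (0.375 in plate, F_u = 65 ksi): end bolts L_c = 1.375 − 0.6875/2 = 1.03125, R_n = min(1.2×1.03125×0.375×65, 2.4×0.625×0.375×65) = 30.164 kips/bolt; interior L_c = 2.3125 − 0.6875 = 1.625, R_n = 36.563 kips/bolt. φR_n = 0.75 × (2×30.164 + 2×36.563) = 100.1 kips.
Governing: min(49.7, 100.1) = 49.7 kips → bolt shear.

49.7 kips (bolt shear governs)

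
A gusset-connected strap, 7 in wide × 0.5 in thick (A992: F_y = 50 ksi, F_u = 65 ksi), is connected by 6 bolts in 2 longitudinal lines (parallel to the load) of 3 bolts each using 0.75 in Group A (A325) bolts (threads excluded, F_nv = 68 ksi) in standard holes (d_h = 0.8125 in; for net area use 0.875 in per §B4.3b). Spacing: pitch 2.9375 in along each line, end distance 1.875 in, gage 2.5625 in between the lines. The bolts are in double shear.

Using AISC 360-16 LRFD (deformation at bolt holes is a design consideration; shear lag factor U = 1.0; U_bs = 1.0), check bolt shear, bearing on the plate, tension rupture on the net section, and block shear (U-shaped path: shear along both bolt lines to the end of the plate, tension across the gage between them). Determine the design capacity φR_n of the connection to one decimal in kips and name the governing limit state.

Bolt shear: A_b = π(0.75)²/4 = 0.44179 in². φR_n = 0.75 × 68 × 0.44179 × 6 × 2 = 270.4 kips.
Bearing (0.5 in plate, F_u = 65 ksi): end bolts L_c = 1.875 − 0.8125/2 = 1.46875, R_n = min(1.2×1.46875×0.5×65, 2.4×0.75×0.5×65) = 57.281 kips/bolt; interior L_c = 2.9375 − 0.8125 = 2.125, R_n = 58.5 kips/bolt. φR_n = 0.75 × (2×57.281 + 4×58.5) = 261.4 kips.
Tension rupture (net): A_n = (7 − 2×0.875)×0.5 = 2.625 in² (U = 1.0, A_e = A_n). φR_n = 0.75 × 65 × 2.625 = 128.0 kips.
Block shear: shear path 2×[1.875+2×2.9375] = 2×7.75 in, A_gv = 7.75, A_nv = 2×(7.75 − 2.5×0.875)×0.5 = 5.5625 in²; tension across gage: (2.5625 − 1×0.875)×0.5 = 0.84375 in². R_n = min(0.6×65×5.5625, 0.6×50×7.75) + 1.0×65×0.84375 = min(216.94, 232.5) + 54.844 = 271.78 kips. φR_n = 0.75 × 271.78 = 203.8 kips.
Governing: min(270.4, 261.4, 128.0, 203.8) = 128.0 kips → net-section rupture.

128.0 kips (net-section rupture governs)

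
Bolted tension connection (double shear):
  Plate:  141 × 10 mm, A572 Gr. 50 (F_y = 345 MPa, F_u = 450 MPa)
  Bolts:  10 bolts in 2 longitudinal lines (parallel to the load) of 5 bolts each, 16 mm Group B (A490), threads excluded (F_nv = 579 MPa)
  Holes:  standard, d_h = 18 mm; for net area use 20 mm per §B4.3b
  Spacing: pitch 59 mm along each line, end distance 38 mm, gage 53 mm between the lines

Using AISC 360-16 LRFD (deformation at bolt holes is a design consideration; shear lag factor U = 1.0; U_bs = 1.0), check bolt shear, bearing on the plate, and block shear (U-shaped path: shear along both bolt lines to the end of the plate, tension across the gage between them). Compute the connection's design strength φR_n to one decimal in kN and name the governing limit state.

Bolt shear: A_b = π(16)²/4 = 201.06 mm². φR_n = 0.75 × 579 × 201.06 × 10 × 2 = 1746.2 kN.
Bearing (10 mm plate, F_u = 450 MPa): end bolts L_c = 38 − 18/2 = 29, R_n = min(1.2×29×10×450, 2.4×16×10×450) = 156.6 kN/bolt; interior L_c = 59 − 18 = 41, R_n = 172.8 kN/bolt. φR_n = 0.75 × (2×156.6 + 8×172.8) = 1271.7 kN.
Block shear: shear path 2×[38+4×59] = 2×274 mm, A_gv = 5480, A_nv = 2×(274 − 4.5×20)×10 = 3680 mm²; tension across gage: (53 − 1×20)×10 = 330 mm². R_n = min(0.6×450×3680, 0.6×345×5480) + 1.0×450×330 = min(993.6, 1134.4) + 148.5 = 1142.1 kN. φR_n = 0.75 × 1142.1 = 856.6 kN.
Governing: min(1746.2, 1271.7, 856.6) = 856.6 kN → block shear.

856.6 kN (block shear governs)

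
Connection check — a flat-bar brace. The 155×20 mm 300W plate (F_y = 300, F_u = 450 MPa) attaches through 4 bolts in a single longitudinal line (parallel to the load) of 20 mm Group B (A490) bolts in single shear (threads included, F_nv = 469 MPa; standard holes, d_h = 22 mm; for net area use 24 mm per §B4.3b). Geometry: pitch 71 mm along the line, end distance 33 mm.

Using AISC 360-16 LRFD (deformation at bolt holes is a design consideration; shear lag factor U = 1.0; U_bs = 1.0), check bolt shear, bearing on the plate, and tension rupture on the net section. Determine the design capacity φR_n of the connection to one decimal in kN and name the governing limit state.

442.0 kN (bolt shear governs)

Bolt shear: A_b = π(20)²/4 = 314.16 mm². φR_n = 0.75 × 469 × 314.16 × 4 × 1 = 442.0 kN.
Bearing (20 mm plate, F_u = 450 MPa): end bolts L_c = 33 − 22/2 = 22, R_n = min(1.2×22×20×450, 2.4×20×20×450) = 237.6 kN/bolt; interior L_c = 71 − 22 = 49, R_n = 432 kN/bolt. φR_n = 0.75 × (1×237.6 + 3×432) = 1150.2 kN.
Tension rupture (net): A_n = (155 − 1×24)×20 = 2620 mm² (U = 1.0, A_e = A_n). φR_n = 0.75 × 450 × 2620 = 884.3 kN.
Governing: min(442.0, 1150.2, 884.3) = 442.0 kN → bolt shear.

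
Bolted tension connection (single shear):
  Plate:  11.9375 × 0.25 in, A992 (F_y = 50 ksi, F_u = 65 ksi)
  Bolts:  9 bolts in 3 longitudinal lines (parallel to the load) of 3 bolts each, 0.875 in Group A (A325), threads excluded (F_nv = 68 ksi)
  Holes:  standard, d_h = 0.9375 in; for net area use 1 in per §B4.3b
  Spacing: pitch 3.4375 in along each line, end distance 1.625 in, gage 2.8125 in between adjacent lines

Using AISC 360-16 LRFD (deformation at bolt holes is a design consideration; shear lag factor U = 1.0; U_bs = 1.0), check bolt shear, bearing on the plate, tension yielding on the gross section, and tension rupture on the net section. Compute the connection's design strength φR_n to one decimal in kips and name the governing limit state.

108.9 kips (net-section rupture governs)

Bolt shear: A_b = π(0.875)²/4 = 0.60132 in². φR_n = 0.75 × 68 × 0.60132 × 9 × 1 = 276.0 kips.
Bearing (0.25 in plate, F_u = 65 ksi): end bolts L_c = 1.625 − 0.9375/2 = 1.15625, R_n = min(1.2×1.15625×0.25×65, 2.4×0.875×0.25×65) = 22.547 kips/bolt; interior L_c = 3.4375 − 0.9375 = 2.5, R_n = 34.125 kips/bolt. φR_n = 0.75 × (3×22.547 + 6×34.125) = 204.3 kips.
Tension yield (gross): A_g = 11.9375×0.25 = 2.9844 in². φR_n = 0.90 × 50 × 2.9844 = 134.3 kips.
Tension rupture (net): A_n = (11.9375 − 3×1)×0.25 = 2.2344 in² (U = 1.0, A_e = A_n). φR_n = 0.75 × 65 × 2.2344 = 108.9 kips.
Governing: min(276.0, 204.3, 134.3, 108.9) = 108.9 kips → net-section rupture.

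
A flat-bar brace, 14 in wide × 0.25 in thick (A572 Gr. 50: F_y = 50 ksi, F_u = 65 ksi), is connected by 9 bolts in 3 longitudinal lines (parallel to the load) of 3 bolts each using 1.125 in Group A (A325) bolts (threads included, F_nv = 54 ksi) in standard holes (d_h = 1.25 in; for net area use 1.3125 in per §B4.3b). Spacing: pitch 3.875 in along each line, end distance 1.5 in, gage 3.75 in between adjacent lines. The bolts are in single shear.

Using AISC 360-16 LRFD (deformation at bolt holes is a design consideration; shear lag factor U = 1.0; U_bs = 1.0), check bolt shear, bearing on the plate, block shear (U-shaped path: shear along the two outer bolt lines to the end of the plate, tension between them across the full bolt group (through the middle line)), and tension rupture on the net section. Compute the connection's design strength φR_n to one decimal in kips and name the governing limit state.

122.6 kips (net-section rupture governs)

Bolt shear: A_b = π(1.125)²/4 = 0.99402 in². φR_n = 0.75 × 54 × 0.99402 × 9 × 1 = 362.3 kips.
Bearing (0.25 in plate, F_u = 65 ksi): end bolts L_c = 1.5 − 1.25/2 = 0.875, R_n = min(1.2×0.875×0.25×65, 2.4×1.125×0.25×65) = 17.063 kips/bolt; interior L_c = 3.875 − 1.25 = 2.625, R_n = 43.875 kips/bolt. φR_n = 0.75 × (3×17.063 + 6×43.875) = 235.8 kips.
Block shear: shear path 2×[1.5+2×3.875] = 2×9.25 in, A_gv = 4.625, A_nv = 2×(9.25 − 2.5×1.3125)×0.25 = 2.9844 in²; tension across gage: (7.5 − 2×1.3125)×0.25 = 1.2188 in². R_n = min(0.6×65×2.9844, 0.6×50×4.625) + 1.0×65×1.2188 = min(116.39, 138.75) + 79.222 = 195.61 kips. φR_n = 0.75 × 195.61 = 146.7 kips.
Tension rupture (net): A_n = (14 − 3×1.3125)×0.25 = 2.5156 in² (U = 1.0, A_e = A_n). φR_n = 0.75 × 65 × 2.5156 = 122.6 kips.
Governing: min(362.3, 235.8, 146.7, 122.6) = 122.6 kips → net-section rupture.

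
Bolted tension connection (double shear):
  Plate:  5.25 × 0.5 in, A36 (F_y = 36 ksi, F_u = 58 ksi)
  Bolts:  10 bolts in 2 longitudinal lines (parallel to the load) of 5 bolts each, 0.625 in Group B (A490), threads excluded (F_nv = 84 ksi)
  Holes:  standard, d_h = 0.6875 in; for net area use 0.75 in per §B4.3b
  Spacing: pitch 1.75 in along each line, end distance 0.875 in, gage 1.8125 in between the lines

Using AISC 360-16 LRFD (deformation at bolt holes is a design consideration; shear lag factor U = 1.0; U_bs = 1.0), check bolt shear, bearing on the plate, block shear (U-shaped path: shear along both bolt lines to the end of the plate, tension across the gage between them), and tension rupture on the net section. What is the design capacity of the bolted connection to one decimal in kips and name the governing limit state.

Bolt shear: A_b = π(0.625)²/4 = 0.3068 in². φR_n = 0.75 × 84 × 0.3068 × 10 × 2 = 386.6 kips.
Bearing (0.5 in plate, F_u = 58 ksi): end bolts L_c = 0.875 − 0.6875/2 = 0.53125, R_n = min(1.2×0.53125×0.5×58, 2.4×0.625×0.5×58) = 18.488 kips/bolt; interior L_c = 1.75 − 0.6875 = 1.0625, R_n = 36.975 kips/bolt. φR_n = 0.75 × (2×18.488 + 8×36.975) = 249.6 kips.
Block shear: shear path 2×[0.875+4×1.75] = 2×7.875 in, A_gv = 7.875, A_nv = 2×(7.875 − 4.5×0.75)×0.5 = 4.5 in²; tension across gage: (1.8125 − 1×0.75)×0.5 = 0.53125 in². R_n = min(0.6×58×4.5, 0.6×36×7.875) + 1.0×58×0.53125 = min(156.6, 170.1) + 30.813 = 187.41 kips. φR_n = 0.75 × 187.41 = 140.6 kips.
Tension rupture (net): A_n = (5.25 − 2×0.75)×0.5 = 1.875 in² (U = 1.0, A_e = A_n). φR_n = 0.75 × 58 × 1.875 = 81.6 kips.
Governing: min(386.6, 249.6, 140.6, 81.6) = 81.6 kips → net-section rupture.

81.6 kips (net-section rupture governs)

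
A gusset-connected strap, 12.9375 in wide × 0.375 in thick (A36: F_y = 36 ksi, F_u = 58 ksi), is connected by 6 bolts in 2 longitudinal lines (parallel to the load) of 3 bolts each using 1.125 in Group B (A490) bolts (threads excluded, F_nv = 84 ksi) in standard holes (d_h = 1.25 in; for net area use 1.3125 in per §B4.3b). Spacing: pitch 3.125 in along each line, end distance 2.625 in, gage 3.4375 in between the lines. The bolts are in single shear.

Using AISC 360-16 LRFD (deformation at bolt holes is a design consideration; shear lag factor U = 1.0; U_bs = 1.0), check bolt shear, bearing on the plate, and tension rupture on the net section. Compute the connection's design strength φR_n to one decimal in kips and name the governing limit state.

Bolt shear: A_b = π(1.125)²/4 = 0.99402 in². φR_n = 0.75 × 84 × 0.99402 × 6 × 1 = 375.7 kips.
Bearing (0.375 in plate, F_u = 58 ksi): end bolts L_c = 2.625 − 1.25/2 = 2, R_n = min(1.2×2×0.375×58, 2.4×1.125×0.375×58) = 52.2 kips/bolt; interior L_c = 3.125 − 1.25 = 1.875, R_n = 48.938 kips/bolt. φR_n = 0.75 × (2×52.2 + 4×48.938) = 225.1 kips.
Tension rupture (net): A_n = (12.9375 − 2×1.3125)×0.375 = 3.8672 in² (U = 1.0, A_e = A_n). φR_n = 0.75 × 58 × 3.8672 = 168.2 kips.
Governing: min(375.7, 225.1, 168.2) = 168.2 kips → net-section rupture.

168.2 kips (net-section rupture governs)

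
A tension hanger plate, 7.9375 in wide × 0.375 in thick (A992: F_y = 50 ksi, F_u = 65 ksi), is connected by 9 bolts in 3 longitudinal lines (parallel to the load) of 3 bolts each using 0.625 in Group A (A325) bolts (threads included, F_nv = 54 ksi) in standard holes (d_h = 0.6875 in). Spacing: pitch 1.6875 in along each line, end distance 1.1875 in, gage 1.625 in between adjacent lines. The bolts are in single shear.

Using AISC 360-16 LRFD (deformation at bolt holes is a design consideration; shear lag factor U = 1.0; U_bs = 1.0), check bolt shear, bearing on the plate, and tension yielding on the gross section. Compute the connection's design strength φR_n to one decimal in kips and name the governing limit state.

Bolt shear: A_b = π(0.625)²/4 = 0.3068 in². φR_n = 0.75 × 54 × 0.3068 × 9 × 1 = 111.8 kips.
Bearing (0.375 in plate, F_u = 65 ksi): end bolts L_c = 1.1875 − 0.6875/2 = 0.84375, R_n = min(1.2×0.84375×0.375×65, 2.4×0.625×0.375×65) = 24.68 kips/bolt; interior L_c = 1.6875 − 0.6875 = 1, R_n = 29.25 kips/bolt. φR_n = 0.75 × (3×24.68 + 6×29.25) = 187.2 kips.
Tension yield (gross): A_g = 7.9375×0.375 = 2.9766 in². φR_n = 0.90 × 50 × 2.9766 = 133.9 kips.
Governing: min(111.8, 187.2, 133.9) = 111.8 kips → bolt shear.

111.8 kips (bolt shear governs)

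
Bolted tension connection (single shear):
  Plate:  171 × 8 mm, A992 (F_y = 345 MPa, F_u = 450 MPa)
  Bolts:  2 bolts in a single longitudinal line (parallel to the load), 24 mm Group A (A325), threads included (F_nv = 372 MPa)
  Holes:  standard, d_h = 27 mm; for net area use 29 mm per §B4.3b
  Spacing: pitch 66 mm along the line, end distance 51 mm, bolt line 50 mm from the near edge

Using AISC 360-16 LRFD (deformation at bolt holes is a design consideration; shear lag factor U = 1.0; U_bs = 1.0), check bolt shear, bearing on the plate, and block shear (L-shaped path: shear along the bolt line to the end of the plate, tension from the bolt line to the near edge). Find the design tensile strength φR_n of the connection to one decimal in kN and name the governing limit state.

214.9 kN (block shear governs)

Bolt shear: A_b = π(24)²/4 = 452.39 mm². φR_n = 0.75 × 372 × 452.39 × 2 × 1 = 252.4 kN.
Bearing (8 mm plate, F_u = 450 MPa): end bolts L_c = 51 − 27/2 = 37.5, R_n = min(1.2×37.5×8×450, 2.4×24×8×450) = 162 kN/bolt; interior L_c = 66 − 27 = 39, R_n = 168.48 kN/bolt. φR_n = 0.75 × (1×162 + 1×168.48) = 247.9 kN.
Block shear: shear path 1×[51+1×66] = 1×117 mm, A_gv = 936, A_nv = 1×(117 − 1.5×29)×8 = 588 mm²; tension to near edge: (50 − 0.5×29)×8 = 284 mm². R_n = min(0.6×450×588, 0.6×345×936) + 1.0×450×284 = min(158.76, 193.75) + 127.8 = 286.56 kN. φR_n = 0.75 × 286.56 = 214.9 kN.
Governing: min(252.4, 247.9, 214.9) = 214.9 kN → block shear.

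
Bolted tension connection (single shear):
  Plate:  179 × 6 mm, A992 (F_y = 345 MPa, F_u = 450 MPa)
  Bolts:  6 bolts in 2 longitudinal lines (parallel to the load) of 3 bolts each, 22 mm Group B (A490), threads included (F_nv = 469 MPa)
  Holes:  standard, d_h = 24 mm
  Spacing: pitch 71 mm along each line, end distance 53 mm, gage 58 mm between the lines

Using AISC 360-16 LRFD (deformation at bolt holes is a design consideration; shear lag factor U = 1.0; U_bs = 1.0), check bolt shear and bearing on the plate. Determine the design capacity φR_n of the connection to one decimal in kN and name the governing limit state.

626.9 kN (bearing governs)

Bolt shear: A_b = π(22)²/4 = 380.13 mm². φR_n = 0.75 × 469 × 380.13 × 6 × 1 = 802.3 kN.
Bearing (6 mm plate, F_u = 450 MPa): end bolts L_c = 53 − 24/2 = 41, R_n = min(1.2×41×6×450, 2.4×22×6×450) = 132.84 kN/bolt; interior L_c = 71 − 24 = 47, R_n = 142.56 kN/bolt. φR_n = 0.75 × (2×132.84 + 4×142.56) = 626.9 kN.
Governing: min(802.3, 626.9) = 626.9 kN → bearing.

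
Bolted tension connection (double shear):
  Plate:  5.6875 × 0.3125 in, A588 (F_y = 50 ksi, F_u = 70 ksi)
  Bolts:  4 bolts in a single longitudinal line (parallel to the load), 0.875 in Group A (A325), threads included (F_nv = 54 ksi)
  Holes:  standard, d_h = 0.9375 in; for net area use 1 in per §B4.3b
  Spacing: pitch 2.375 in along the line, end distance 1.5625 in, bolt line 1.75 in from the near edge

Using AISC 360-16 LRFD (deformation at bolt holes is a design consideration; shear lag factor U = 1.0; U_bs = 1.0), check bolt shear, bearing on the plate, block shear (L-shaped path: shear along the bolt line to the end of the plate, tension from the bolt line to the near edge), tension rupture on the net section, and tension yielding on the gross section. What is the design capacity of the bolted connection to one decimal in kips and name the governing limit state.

71.6 kips (block shear governs)

Bolt shear: A_b = π(0.875)²/4 = 0.60132 in². φR_n = 0.75 × 54 × 0.60132 × 4 × 2 = 194.8 kips.
Bearing (0.3125 in plate, F_u = 70 ksi): end bolts L_c = 1.5625 − 0.9375/2 = 1.09375, R_n = min(1.2×1.09375×0.3125×70, 2.4×0.875×0.3125×70) = 28.711 kips/bolt; interior L_c = 2.375 − 0.9375 = 1.4375, R_n = 37.734 kips/bolt. φR_n = 0.75 × (1×28.711 + 3×37.734) = 106.4 kips.
Block shear: shear path 1×[1.5625+3×2.375] = 1×8.6875 in, A_gv = 2.7148, A_nv = 1×(8.6875 − 3.5×1)×0.3125 = 1.6211 in²; tension to near edge: (1.75 − 0.5×1)×0.3125 = 0.39063 in². R_n = min(0.6×70×1.6211, 0.6×50×2.7148) + 1.0×70×0.39063 = min(68.086, 81.444) + 27.344 = 95.43 kips. φR_n = 0.75 × 95.43 = 71.6 kips.
Tension rupture (net): A_n = (5.6875 − 1×1)×0.3125 = 1.4648 in² (U = 1.0, A_e = A_n). φR_n = 0.75 × 70 × 1.4648 = 76.9 kips.
Tension yield (gross): A_g = 5.6875×0.3125 = 1.7773 in². φR_n = 0.90 × 50 × 1.7773 = 80.0 kips.
Governing: min(194.8, 106.4, 71.6, 76.9, 80.0) = 71.6 kips → block shear.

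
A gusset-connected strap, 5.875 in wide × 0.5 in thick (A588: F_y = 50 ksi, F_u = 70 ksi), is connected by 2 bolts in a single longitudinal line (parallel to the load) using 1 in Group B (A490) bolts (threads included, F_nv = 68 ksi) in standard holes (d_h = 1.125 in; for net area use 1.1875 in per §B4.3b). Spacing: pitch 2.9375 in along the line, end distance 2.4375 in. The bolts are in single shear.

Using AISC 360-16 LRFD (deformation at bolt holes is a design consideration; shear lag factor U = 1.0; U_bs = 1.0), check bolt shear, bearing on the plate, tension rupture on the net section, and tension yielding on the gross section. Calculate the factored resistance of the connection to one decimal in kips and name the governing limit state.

80.1 kips (bolt shear governs)

Bolt shear: A_b = π(1)²/4 = 0.7854 in². φR_n = 0.75 × 68 × 0.7854 × 2 × 1 = 80.1 kips.
Bearing (0.5 in plate, F_u = 70 ksi): end bolts L_c = 2.4375 − 1.125/2 = 1.875, R_n = min(1.2×1.875×0.5×70, 2.4×1×0.5×70) = 78.75 kips/bolt; interior L_c = 2.9375 − 1.125 = 1.8125, R_n = 76.125 kips/bolt. φR_n = 0.75 × (1×78.75 + 1×76.125) = 116.2 kips.
Tension rupture (net): A_n = (5.875 − 1×1.1875)×0.5 = 2.3438 in² (U = 1.0, A_e = A_n). φR_n = 0.75 × 70 × 2.3438 = 123.0 kips.
Tension yield (gross): A_g = 5.875×0.5 = 2.9375 in². φR_n = 0.90 × 50 × 2.9375 = 132.2 kips.
Governing: min(80.1, 116.2, 123.0, 132.2) = 80.1 kips → bolt shear.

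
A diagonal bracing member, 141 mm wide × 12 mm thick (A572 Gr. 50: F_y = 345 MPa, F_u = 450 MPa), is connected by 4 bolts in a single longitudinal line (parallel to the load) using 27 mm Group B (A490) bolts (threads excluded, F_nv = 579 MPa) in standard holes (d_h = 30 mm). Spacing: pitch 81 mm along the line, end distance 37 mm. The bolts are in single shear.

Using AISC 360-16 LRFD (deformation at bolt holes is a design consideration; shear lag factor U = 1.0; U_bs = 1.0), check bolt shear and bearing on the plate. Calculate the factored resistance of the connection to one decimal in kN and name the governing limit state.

Bolt shear: A_b = π(27)²/4 = 572.56 mm². φR_n = 0.75 × 579 × 572.56 × 4 × 1 = 994.5 kN.
Bearing (12 mm plate, F_u = 450 MPa): end bolts L_c = 37 − 30/2 = 22, R_n = min(1.2×22×12×450, 2.4×27×12×450) = 142.56 kN/bolt; interior L_c = 81 − 30 = 51, R_n = 330.48 kN/bolt. φR_n = 0.75 × (1×142.56 + 3×330.48) = 850.5 kN.
Governing: min(994.5, 850.5) = 850.5 kN → bearing.

850.5 kN (bearing governs)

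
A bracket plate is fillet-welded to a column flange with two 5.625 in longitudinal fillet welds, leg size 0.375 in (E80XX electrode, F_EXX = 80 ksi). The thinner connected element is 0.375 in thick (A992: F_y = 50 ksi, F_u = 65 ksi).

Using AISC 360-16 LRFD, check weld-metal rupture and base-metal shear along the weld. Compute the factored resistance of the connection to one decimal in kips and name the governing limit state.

107.4 kips (weld metal governs)

Weld metal: throat = 0.707×0.375 = 0.26513 in, L = 2×5.625 = 11.25 in. φR_n = 0.75 × 0.6 × 80 × 0.26513 × 11.25 = 107.4 kips.
Base metal shear (0.375 in plate): yield φR_n = 1.0×0.6×50×0.375×11.25 = 126.6 kips; rupture φR_n = 0.75×0.6×65×0.375×11.25 = 123.4 kips; take 123.4 kips (rupture).
Governing: min(107.4, 123.4) = 107.4 kips → weld metal.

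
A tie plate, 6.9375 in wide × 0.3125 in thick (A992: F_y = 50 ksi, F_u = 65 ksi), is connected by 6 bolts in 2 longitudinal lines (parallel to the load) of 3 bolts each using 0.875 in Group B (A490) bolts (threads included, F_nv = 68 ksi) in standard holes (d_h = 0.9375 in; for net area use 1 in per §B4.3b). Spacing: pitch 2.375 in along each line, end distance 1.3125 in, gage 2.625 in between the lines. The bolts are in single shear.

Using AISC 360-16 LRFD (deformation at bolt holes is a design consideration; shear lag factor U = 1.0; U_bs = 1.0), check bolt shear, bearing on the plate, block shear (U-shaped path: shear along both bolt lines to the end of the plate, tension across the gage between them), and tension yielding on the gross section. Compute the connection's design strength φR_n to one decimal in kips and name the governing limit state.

Bolt shear: A_b = π(0.875)²/4 = 0.60132 in². φR_n = 0.75 × 68 × 0.60132 × 6 × 1 = 184.0 kips.
Bearing (0.3125 in plate, F_u = 65 ksi): end bolts L_c = 1.3125 − 0.9375/2 = 0.84375, R_n = min(1.2×0.84375×0.3125×65, 2.4×0.875×0.3125×65) = 20.566 kips/bolt; interior L_c = 2.375 − 0.9375 = 1.4375, R_n = 35.039 kips/bolt. φR_n = 0.75 × (2×20.566 + 4×35.039) = 136.0 kips.
Block shear: shear path 2×[1.3125+2×2.375] = 2×6.0625 in, A_gv = 3.7891, A_nv = 2×(6.0625 − 2.5×1)×0.3125 = 2.2266 in²; tension across gage: (2.625 − 1×1)×0.3125 = 0.50781 in². R_n = min(0.6×65×2.2266, 0.6×50×3.7891) + 1.0×65×0.50781 = min(86.837, 113.67) + 33.008 = 119.85 kips. φR_n = 0.75 × 119.85 = 89.9 kips.
Tension yield (gross): A_g = 6.9375×0.3125 = 2.168 in². φR_n = 0.90 × 50 × 2.168 = 97.6 kips.
Governing: min(184.0, 136.0, 89.9, 97.6) = 89.9 kips → block shear.

89.9 kips (block shear governs)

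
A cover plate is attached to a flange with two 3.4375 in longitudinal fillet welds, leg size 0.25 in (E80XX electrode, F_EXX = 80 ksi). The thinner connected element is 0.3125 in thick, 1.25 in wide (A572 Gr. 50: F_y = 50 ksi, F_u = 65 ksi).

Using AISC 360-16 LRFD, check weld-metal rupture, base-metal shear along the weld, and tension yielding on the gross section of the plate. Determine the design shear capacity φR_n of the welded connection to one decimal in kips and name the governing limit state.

17.6 kips (gross-section yield governs)

Weld metal: throat = 0.707×0.25 = 0.17675 in, L = 2×3.4375 = 6.875 in. φR_n = 0.75 × 0.6 × 80 × 0.17675 × 6.875 = 43.7 kips.
Base metal shear (0.3125 in plate): yield φR_n = 1.0×0.6×50×0.3125×6.875 = 64.5 kips; rupture φR_n = 0.75×0.6×65×0.3125×6.875 = 62.8 kips; take 62.8 kips (rupture).
Tension yield (gross): A_g = 1.25×0.3125 = 0.39063 in². φR_n = 0.90 × 50 × 0.39063 = 17.6 kips.
Governing: min(43.7, 62.8, 17.6) = 17.6 kips → gross-section yield.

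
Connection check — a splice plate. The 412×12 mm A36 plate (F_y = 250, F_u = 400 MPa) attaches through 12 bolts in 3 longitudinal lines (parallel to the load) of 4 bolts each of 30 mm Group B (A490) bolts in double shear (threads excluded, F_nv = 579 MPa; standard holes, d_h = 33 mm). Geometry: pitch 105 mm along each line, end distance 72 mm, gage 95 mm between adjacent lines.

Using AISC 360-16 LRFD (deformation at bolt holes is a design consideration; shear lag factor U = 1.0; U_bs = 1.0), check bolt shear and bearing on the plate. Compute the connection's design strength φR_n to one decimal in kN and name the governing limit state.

3052.1 kN (bearing governs)

Bolt shear: A_b = π(30)²/4 = 706.86 mm². φR_n = 0.75 × 579 × 706.86 × 12 × 2 = 7366.9 kN.
Bearing (12 mm plate, F_u = 400 MPa): end bolts L_c = 72 − 33/2 = 55.5, R_n = min(1.2×55.5×12×400, 2.4×30×12×400) = 319.68 kN/bolt; interior L_c = 105 − 33 = 72, R_n = 345.6 kN/bolt. φR_n = 0.75 × (3×319.68 + 9×345.6) = 3052.1 kN.
Governing: min(7366.9, 3052.1) = 3052.1 kN → bearing.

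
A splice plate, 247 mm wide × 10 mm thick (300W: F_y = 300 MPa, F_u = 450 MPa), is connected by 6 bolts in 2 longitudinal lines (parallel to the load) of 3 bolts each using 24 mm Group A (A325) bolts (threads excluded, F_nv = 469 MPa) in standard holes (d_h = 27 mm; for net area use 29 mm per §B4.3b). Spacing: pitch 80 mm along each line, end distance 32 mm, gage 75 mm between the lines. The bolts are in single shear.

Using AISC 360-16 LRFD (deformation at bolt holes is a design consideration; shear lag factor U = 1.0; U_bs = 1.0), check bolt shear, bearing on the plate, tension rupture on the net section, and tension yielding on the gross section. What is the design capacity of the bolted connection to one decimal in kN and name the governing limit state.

Bolt shear: A_b = π(24)²/4 = 452.39 mm². φR_n = 0.75 × 469 × 452.39 × 6 × 1 = 954.8 kN.
Bearing (10 mm plate, F_u = 450 MPa): end bolts L_c = 32 − 27/2 = 18.5, R_n = min(1.2×18.5×10×450, 2.4×24×10×450) = 99.9 kN/bolt; interior L_c = 80 − 27 = 53, R_n = 259.2 kN/bolt. φR_n = 0.75 × (2×99.9 + 4×259.2) = 927.5 kN.
Tension rupture (net): A_n = (247 − 2×29)×10 = 1890 mm² (U = 1.0, A_e = A_n). φR_n = 0.75 × 450 × 1890 = 637.9 kN.
Tension yield (gross): A_g = 247×10 = 2470 mm². φR_n = 0.90 × 300 × 2470 = 666.9 kN.
Governing: min(954.8, 927.5, 637.9, 666.9) = 637.9 kN → net-section rupture.

637.9 kN (net-section rupture governs)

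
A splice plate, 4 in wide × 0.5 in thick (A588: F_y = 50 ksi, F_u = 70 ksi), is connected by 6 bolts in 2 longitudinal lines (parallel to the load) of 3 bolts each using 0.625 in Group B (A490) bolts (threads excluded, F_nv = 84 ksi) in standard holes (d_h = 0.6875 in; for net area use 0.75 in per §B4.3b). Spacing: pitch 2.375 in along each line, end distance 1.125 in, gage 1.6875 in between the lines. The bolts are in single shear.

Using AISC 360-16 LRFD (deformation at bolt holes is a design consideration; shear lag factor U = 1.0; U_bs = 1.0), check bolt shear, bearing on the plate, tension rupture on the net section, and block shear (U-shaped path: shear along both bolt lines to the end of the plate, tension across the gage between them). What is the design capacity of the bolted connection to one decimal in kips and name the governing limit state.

65.6 kips (net-section rupture governs)

Bolt shear: A_b = π(0.625)²/4 = 0.3068 in². φR_n = 0.75 × 84 × 0.3068 × 6 × 1 = 116.0 kips.
Bearing (0.5 in plate, F_u = 70 ksi): end bolts L_c = 1.125 − 0.6875/2 = 0.78125, R_n = min(1.2×0.78125×0.5×70, 2.4×0.625×0.5×70) = 32.813 kips/bolt; interior L_c = 2.375 − 0.6875 = 1.6875, R_n = 52.5 kips/bolt. φR_n = 0.75 × (2×32.813 + 4×52.5) = 206.7 kips.
Tension rupture (net): A_n = (4 − 2×0.75)×0.5 = 1.25 in² (U = 1.0, A_e = A_n). φR_n = 0.75 × 70 × 1.25 = 65.6 kips.
Block shear: shear path 2×[1.125+2×2.375] = 2×5.875 in, A_gv = 5.875, A_nv = 2×(5.875 − 2.5×0.75)×0.5 = 4 in²; tension across gage: (1.6875 − 1×0.75)×0.5 = 0.46875 in². R_n = min(0.6×70×4, 0.6×50×5.875) + 1.0×70×0.46875 = min(168, 176.25) + 32.813 = 200.81 kips. φR_n = 0.75 × 200.81 = 150.6 kips.
Governing: min(116.0, 206.7, 65.6, 150.6) = 65.6 kips → net-section rupture.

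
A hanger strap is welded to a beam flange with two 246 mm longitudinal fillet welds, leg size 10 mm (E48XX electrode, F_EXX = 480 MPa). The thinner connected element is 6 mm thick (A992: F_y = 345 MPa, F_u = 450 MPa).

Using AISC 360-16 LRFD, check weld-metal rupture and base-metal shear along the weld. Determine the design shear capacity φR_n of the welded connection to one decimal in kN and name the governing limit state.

Weld metal: throat = 0.707×10 = 7.07 mm, L = 2×246 = 492 mm. φR_n = 0.75 × 0.6 × 480 × 7.07 × 492 = 751.3 kN.
Base metal shear (6 mm plate): yield φR_n = 1.0×0.6×345×6×492 = 611.1 kN; rupture φR_n = 0.75×0.6×450×6×492 = 597.8 kN; take 597.8 kN (rupture).
Governing: min(751.3, 597.8) = 597.8 kN → base-metal shear.

597.8 kN (base-metal shear governs)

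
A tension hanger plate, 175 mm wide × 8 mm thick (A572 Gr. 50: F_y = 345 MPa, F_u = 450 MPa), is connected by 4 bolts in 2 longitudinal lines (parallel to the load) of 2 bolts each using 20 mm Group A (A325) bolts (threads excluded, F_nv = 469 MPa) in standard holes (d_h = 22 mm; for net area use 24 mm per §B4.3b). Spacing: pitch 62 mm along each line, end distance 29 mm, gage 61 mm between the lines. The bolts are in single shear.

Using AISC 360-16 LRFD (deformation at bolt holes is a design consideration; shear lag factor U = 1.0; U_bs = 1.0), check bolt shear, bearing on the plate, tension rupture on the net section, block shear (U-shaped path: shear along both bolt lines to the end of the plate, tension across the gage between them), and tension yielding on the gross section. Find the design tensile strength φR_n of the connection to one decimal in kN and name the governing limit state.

Bolt shear: A_b = π(20)²/4 = 314.16 mm². φR_n = 0.75 × 469 × 314.16 × 4 × 1 = 442.0 kN.
Bearing (8 mm plate, F_u = 450 MPa): end bolts L_c = 29 − 22/2 = 18, R_n = min(1.2×18×8×450, 2.4×20×8×450) = 77.76 kN/bolt; interior L_c = 62 − 22 = 40, R_n = 172.8 kN/bolt. φR_n = 0.75 × (2×77.76 + 2×172.8) = 375.8 kN.
Tension rupture (net): A_n = (175 − 2×24)×8 = 1016 mm² (U = 1.0, A_e = A_n). φR_n = 0.75 × 450 × 1016 = 342.9 kN.
Block shear: shear path 2×[29+1×62] = 2×91 mm, A_gv = 1456, A_nv = 2×(91 − 1.5×24)×8 = 880 mm²; tension across gage: (61 − 1×24)×8 = 296 mm². R_n = min(0.6×450×880, 0.6×345×1456) + 1.0×450×296 = min(237.6, 301.39) + 133.2 = 370.8 kN. φR_n = 0.75 × 370.8 = 278.1 kN.
Tension yield (gross): A_g = 175×8 = 1400 mm². φR_n = 0.90 × 345 × 1400 = 434.7 kN.
Governing: min(442.0, 375.8, 342.9, 278.1, 434.7) = 278.1 kN → block shear.

278.1 kN (block shear governs)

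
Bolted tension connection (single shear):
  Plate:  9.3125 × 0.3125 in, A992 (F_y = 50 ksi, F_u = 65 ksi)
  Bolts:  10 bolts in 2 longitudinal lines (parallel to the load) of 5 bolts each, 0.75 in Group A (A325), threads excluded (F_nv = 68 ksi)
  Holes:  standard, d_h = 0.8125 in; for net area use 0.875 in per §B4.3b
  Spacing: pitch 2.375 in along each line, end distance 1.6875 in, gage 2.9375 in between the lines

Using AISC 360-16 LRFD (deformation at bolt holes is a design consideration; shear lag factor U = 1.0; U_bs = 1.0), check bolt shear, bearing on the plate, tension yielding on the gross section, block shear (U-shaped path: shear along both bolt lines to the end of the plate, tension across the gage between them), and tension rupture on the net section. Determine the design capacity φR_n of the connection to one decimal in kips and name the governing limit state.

Bolt shear: A_b = π(0.75)²/4 = 0.44179 in². φR_n = 0.75 × 68 × 0.44179 × 10 × 1 = 225.3 kips.
Bearing (0.3125 in plate, F_u = 65 ksi): end bolts L_c = 1.6875 − 0.8125/2 = 1.28125, R_n = min(1.2×1.28125×0.3125×65, 2.4×0.75×0.3125×65) = 31.23 kips/bolt; interior L_c = 2.375 − 0.8125 = 1.5625, R_n = 36.563 kips/bolt. φR_n = 0.75 × (2×31.23 + 8×36.563) = 266.2 kips.
Tension yield (gross): A_g = 9.3125×0.3125 = 2.9102 in². φR_n = 0.90 × 50 × 2.9102 = 131.0 kips.
Block shear: shear path 2×[1.6875+4×2.375] = 2×11.1875 in, A_gv = 6.9922, A_nv = 2×(11.1875 − 4.5×0.875)×0.3125 = 4.5313 in²; tension across gage: (2.9375 − 1×0.875)×0.3125 = 0.64453 in². R_n = min(0.6×65×4.5313, 0.6×50×6.9922) + 1.0×65×0.64453 = min(176.72, 209.77) + 41.894 = 218.61 kips. φR_n = 0.75 × 218.61 = 164.0 kips.
Tension rupture (net): A_n = (9.3125 − 2×0.875)×0.3125 = 2.3633 in² (U = 1.0, A_e = A_n). φR_n = 0.75 × 65 × 2.3633 = 115.2 kips.
Governing: min(225.3, 266.2, 131.0, 164.0, 115.2) = 115.2 kips → net-section rupture.

115.2 kips (net-section rupture governs)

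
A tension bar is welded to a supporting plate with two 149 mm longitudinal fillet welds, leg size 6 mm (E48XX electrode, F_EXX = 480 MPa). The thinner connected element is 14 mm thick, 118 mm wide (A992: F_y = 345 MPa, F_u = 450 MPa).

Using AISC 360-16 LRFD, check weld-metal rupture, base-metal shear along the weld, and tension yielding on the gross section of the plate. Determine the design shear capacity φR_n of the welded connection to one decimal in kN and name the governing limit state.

273.0 kN (weld metal governs)

Weld metal: throat = 0.707×6 = 4.242 mm, L = 2×149 = 298 mm. φR_n = 0.75 × 0.6 × 480 × 4.242 × 298 = 273.0 kN.
Base metal shear (14 mm plate): yield φR_n = 1.0×0.6×345×14×298 = 863.6 kN; rupture φR_n = 0.75×0.6×450×14×298 = 844.8 kN; take 844.8 kN (rupture).
Tension yield (gross): A_g = 118×14 = 1652 mm². φR_n = 0.90 × 345 × 1652 = 512.9 kN.
Governing: min(273.0, 844.8, 512.9) = 273.0 kN → weld metal.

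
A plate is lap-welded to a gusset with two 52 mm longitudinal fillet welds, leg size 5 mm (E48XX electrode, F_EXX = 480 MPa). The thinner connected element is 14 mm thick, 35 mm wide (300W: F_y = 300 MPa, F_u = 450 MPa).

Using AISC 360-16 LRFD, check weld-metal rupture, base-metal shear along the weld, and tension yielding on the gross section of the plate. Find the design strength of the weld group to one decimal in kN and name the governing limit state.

Weld metal: throat = 0.707×5 = 3.535 mm, L = 2×52 = 104 mm. φR_n = 0.75 × 0.6 × 480 × 3.535 × 104 = 79.4 kN.
Base metal shear (14 mm plate): yield φR_n = 1.0×0.6×300×14×104 = 262.1 kN; rupture φR_n = 0.75×0.6×450×14×104 = 294.8 kN; take 262.1 kN (yield).
Tension yield (gross): A_g = 35×14 = 490 mm². φR_n = 0.90 × 300 × 490 = 132.3 kN.
Governing: min(79.4, 262.1, 132.3) = 79.4 kN → weld metal.

79.4 kN (weld metal governs)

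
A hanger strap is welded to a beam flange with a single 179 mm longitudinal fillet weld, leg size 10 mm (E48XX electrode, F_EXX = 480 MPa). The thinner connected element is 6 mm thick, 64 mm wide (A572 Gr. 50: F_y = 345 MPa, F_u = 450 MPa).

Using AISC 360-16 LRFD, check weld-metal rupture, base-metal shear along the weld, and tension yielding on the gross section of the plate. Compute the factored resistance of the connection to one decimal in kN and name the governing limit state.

119.2 kN (gross-section yield governs)

Weld metal: throat = 0.707×10 = 7.07 mm, L = 179 mm. φR_n = 0.75 × 0.6 × 480 × 7.07 × 179 = 273.4 kN.
Base metal shear (6 mm plate): yield φR_n = 1.0×0.6×345×6×179 = 222.3 kN; rupture φR_n = 0.75×0.6×450×6×179 = 217.5 kN; take 217.5 kN (rupture).
Tension yield (gross): A_g = 64×6 = 384 mm². φR_n = 0.90 × 345 × 384 = 119.2 kN.
Governing: min(273.4, 217.5, 119.2) = 119.2 kN → gross-section yield.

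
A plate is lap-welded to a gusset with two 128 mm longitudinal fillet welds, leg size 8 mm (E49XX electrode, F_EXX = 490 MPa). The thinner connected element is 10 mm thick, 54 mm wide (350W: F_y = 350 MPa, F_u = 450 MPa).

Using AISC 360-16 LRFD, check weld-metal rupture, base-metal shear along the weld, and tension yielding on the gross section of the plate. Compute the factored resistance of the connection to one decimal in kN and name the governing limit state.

170.1 kN (gross-section yield governs)

Weld metal: throat = 0.707×8 = 5.656 mm, L = 2×128 = 256 mm. φR_n = 0.75 × 0.6 × 490 × 5.656 × 256 = 319.3 kN.
Base metal shear (10 mm plate): yield φR_n = 1.0×0.6×350×10×256 = 537.6 kN; rupture φR_n = 0.75×0.6×450×10×256 = 518.4 kN; take 518.4 kN (rupture).
Tension yield (gross): A_g = 54×10 = 540 mm². φR_n = 0.90 × 350 × 540 = 170.1 kN.
Governing: min(319.3, 518.4, 170.1) = 170.1 kN → gross-section yield.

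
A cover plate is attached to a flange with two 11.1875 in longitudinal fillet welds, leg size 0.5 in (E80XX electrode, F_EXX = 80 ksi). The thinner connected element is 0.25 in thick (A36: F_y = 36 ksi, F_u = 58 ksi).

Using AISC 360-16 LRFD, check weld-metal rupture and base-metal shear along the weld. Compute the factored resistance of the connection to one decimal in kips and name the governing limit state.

Weld metal: throat = 0.707×0.5 = 0.3535 in, L = 2×11.1875 = 22.375 in. φR_n = 0.75 × 0.6 × 80 × 0.3535 × 22.375 = 284.7 kips.
Base metal shear (0.25 in plate): yield φR_n = 1.0×0.6×36×0.25×22.375 = 120.8 kips; rupture φR_n = 0.75×0.6×58×0.25×22.375 = 146.0 kips; take 120.8 kips (yield).
Governing: min(284.7, 120.8) = 120.8 kips → base-metal shear.

120.8 kips (base-metal shear governs)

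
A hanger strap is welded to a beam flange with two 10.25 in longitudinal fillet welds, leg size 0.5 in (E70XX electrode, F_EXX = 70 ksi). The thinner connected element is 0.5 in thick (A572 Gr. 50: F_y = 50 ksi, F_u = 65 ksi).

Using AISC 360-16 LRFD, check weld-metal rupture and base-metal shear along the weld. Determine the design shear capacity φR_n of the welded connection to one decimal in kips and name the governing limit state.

Weld metal: throat = 0.707×0.5 = 0.3535 in, L = 2×10.25 = 20.5 in. φR_n = 0.75 × 0.6 × 70 × 0.3535 × 20.5 = 228.3 kips.
Base metal shear (0.5 in plate): yield φR_n = 1.0×0.6×50×0.5×20.5 = 307.5 kips; rupture φR_n = 0.75×0.6×65×0.5×20.5 = 299.8 kips; take 299.8 kips (rupture).
Governing: min(228.3, 299.8) = 228.3 kips → weld metal.

228.3 kips (weld metal governs)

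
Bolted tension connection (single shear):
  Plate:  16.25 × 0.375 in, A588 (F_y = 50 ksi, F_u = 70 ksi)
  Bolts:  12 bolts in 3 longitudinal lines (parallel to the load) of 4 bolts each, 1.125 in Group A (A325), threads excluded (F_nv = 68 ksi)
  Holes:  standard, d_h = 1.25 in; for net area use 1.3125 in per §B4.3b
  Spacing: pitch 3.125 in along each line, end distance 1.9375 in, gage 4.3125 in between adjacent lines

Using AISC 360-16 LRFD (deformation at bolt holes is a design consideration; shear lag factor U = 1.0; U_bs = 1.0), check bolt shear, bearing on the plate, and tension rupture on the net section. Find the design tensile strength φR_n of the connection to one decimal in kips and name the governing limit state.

242.4 kips (net-section rupture governs)

Bolt shear: A_b = π(1.125)²/4 = 0.99402 in². φR_n = 0.75 × 68 × 0.99402 × 12 × 1 = 608.3 kips.
Bearing (0.375 in plate, F_u = 70 ksi): end bolts L_c = 1.9375 − 1.25/2 = 1.3125, R_n = min(1.2×1.3125×0.375×70, 2.4×1.125×0.375×70) = 41.344 kips/bolt; interior L_c = 3.125 − 1.25 = 1.875, R_n = 59.063 kips/bolt. φR_n = 0.75 × (3×41.344 + 9×59.063) = 491.7 kips.
Tension rupture (net): A_n = (16.25 − 3×1.3125)×0.375 = 4.6172 in² (U = 1.0, A_e = A_n). φR_n = 0.75 × 70 × 4.6172 = 242.4 kips.
Governing: min(608.3, 491.7, 242.4) = 242.4 kips → net-section rupture.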